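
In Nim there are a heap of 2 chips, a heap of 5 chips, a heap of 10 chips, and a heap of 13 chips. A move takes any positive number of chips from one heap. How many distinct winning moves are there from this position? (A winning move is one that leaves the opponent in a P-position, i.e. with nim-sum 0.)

Nim-sum: 2 XOR 5 XOR 10 XOR 13 = 0.
The nim-sum is already 0, so every move leaves a nonzero nim-sum — there are no winning moves.

0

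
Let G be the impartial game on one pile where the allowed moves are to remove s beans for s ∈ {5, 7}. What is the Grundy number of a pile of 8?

Compute g(0), g(1), … for moves {5, 7}:
k:     0  1  2  3  4  5  6  7  8
g(k):  0  0  0  0  0  1  1  1  1
So g(8) = 1.

1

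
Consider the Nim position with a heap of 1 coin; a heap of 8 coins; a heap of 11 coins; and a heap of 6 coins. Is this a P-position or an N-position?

Bitwise XOR of the heap sizes:
  0001  (1)
  1000  (8)
  1011  (11)
  0110  (6)
  ----
  0100  (4)
The nim-sum is 4 ≠ 0, so this is an N-position: the player to move can win.

N-position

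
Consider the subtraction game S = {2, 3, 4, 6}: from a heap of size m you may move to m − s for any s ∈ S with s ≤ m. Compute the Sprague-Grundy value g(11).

1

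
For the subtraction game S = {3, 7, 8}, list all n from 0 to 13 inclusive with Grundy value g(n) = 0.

0, 1, 2, 6, 11, 12

Grundy values for subtraction set {3, 7, 8}:
k:     0  1  2  3  4  5  6  7  8  9 10 11 12 13
g(k):  0  0  0  1  1  1  0  2  2  1  3  0  0  2
The P-positions (g = 0) in 0..13 are 0, 1, 2, 6, 11, 12.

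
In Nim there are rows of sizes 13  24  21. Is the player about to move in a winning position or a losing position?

Losing position

Compute the nim-sum pairwise:
13 ⊕ 24 = 21
21 ⊕ 21 = 0
The nim-sum is 0, so this is a P-position: the player to move is in a losing position under optimal play.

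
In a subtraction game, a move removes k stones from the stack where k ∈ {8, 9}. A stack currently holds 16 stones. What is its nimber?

Compute g(0), g(1), … for moves {8, 9}:
k:     0  1  2  3  4  5  6  7  8  9 10 11 12 13 14 15 16
g(k):  0  0  0  0  0  0  0  0  1  1  1  1  1  1  1  1  2
So g(16) = 2.

2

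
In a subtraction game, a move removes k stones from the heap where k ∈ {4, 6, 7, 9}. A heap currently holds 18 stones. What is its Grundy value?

1

Compute g(0), g(1), … for moves {4, 6, 7, 9}:
k:     0  1  2  3  4  5  6  7  8  9 10 11 12 13 14 15 16 17 18
g(k):  0  0  0  0  1  1  1  1  2  2  2  2  3  0  0  0  0  1  1
So g(18) = 1.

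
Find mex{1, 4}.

0 is not in the set, so the mex is 0.

0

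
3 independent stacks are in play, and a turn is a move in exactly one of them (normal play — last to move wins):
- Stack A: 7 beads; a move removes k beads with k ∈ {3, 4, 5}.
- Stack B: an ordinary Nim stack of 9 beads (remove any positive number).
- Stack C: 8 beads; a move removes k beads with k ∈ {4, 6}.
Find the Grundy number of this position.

9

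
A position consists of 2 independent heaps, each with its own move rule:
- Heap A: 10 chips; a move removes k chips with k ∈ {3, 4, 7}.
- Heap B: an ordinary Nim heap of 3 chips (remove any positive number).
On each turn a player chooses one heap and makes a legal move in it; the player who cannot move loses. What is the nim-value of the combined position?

3

Build the Grundy sequence for heap A with g(k) = mex{g(k−s) : s ∈ {3, 4, 7}, s ≤ k}:
k:     0  1  2  3  4  5  6  7  8  9 10
g(k):  0  0  0  1  1  1  2  2  2  3  0
So g(10) = 0.
Heap B is a plain Nim heap of size 3, so its Grundy value is 3.
The value of a disjunctive sum is the nim-sum of the parts.
Combined value = 0 XOR 3 = 3.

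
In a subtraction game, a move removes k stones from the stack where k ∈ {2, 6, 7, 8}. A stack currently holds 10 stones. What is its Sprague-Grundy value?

Compute g(0), g(1), … for moves {2, 6, 7, 8}:
g(0) = mex{} = 0
g(1) = mex{} = 0
g(2) = mex{0} = 1
g(3) = mex{0} = 1
g(4) = mex{1} = 0
g(5) = mex{1} = 0
g(6) = mex{0} = 1
g(7) = mex{0} = 1
g(8) = mex{0,1} = 2
g(9) = mex{0,1} = 2
g(10) = mex{0,1,2} = 3
So g(10) = 3.

3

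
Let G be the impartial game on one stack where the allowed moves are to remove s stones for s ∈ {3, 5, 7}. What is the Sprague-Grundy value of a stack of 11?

Compute g(0), g(1), … for moves {3, 5, 7}:
k:     0  1  2  3  4  5  6  7  8  9 10 11
g(k):  0  0  0  1  1  1  2  2  2  3  0  0
So g(11) = 0.

0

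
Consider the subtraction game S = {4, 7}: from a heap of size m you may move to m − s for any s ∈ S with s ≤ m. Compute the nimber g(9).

2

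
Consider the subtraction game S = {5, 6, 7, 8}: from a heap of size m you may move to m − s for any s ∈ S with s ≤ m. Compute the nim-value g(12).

Compute g(0), g(1), … for moves {5, 6, 7, 8}:
g(0) = mex{} = 0
g(1) = mex{} = 0
g(2) = mex{} = 0
g(3) = mex{} = 0
g(4) = mex{} = 0
g(5) = mex{0} = 1
g(6) = mex{0} = 1
g(7) = mex{0} = 1
g(8) = mex{0} = 1
g(9) = mex{0} = 1
g(10) = mex{0,1} = 2
g(11) = mex{0,1} = 2
g(12) = mex{0,1} = 2
So g(12) = 2.

2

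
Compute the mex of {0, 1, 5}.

2

The values 0, 1 are all present; 2 is the first non-negative integer missing from the set.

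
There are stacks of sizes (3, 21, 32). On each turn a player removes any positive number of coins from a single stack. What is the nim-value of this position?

Compute the nim-sum pairwise:
3 XOR 21 = 22
22 XOR 32 = 54

54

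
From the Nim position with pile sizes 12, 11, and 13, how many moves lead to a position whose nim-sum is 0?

3

Nim-sum: 12 XOR 11 XOR 13 = 10.
The overall nim-sum is X = 10. A pile of size p has a winning move iff p XOR X < p (reduce it to p XOR X).
  12: 12 XOR 10 = 6 < 12 — winning move (to 6).
  11: 11 XOR 10 = 1 < 11 — winning move (to 1).
  13: 13 XOR 10 = 7 < 13 — winning move (to 7).
That gives 3 winning moves.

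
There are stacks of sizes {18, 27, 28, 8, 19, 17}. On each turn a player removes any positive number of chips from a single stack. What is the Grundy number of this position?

31

Write each in binary and XOR column by column:
  10010  (18)
  11011  (27)
  11100  (28)
  01000  (8)
  10011  (19)
  10001  (17)
  -----
  11111  (31)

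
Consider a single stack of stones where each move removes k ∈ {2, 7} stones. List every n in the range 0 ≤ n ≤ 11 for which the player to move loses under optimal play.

0, 1, 4, 5, 9, 10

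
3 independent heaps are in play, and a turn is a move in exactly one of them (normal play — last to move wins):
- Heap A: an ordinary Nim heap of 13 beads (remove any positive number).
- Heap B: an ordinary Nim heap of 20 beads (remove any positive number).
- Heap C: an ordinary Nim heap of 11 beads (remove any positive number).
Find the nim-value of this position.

Heap A is a plain Nim heap of size 13, so its Grundy value is 13.
Heap B is a plain Nim heap of size 20, so its Grundy value is 20.
Heap C is a plain Nim heap of size 11, so its Grundy value is 11.
By the Sprague-Grundy theorem, the Grundy value of a sum of independent games is the XOR of the component values.
Combined value = 13 XOR 20 XOR 11 = 18.

18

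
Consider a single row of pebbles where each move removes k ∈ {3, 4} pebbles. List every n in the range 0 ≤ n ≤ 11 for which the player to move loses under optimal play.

0, 1, 2, 7, 8, 9

Build the Grundy sequence with g(k) = mex{g(k−s) : s ∈ {3, 4}, s ≤ k}:
g(0) = mex{} = 0
g(1) = mex{} = 0
g(2) = mex{} = 0
g(3) = mex{0} = 1
g(4) = mex{0} = 1
g(5) = mex{0} = 1
g(6) = mex{0,1} = 2
g(7) = mex{1} = 0
g(8) = mex{1} = 0
g(9) = mex{1,2} = 0
g(10) = mex{0,2} = 1
g(11) = mex{0} = 1
The P-positions (g = 0) in 0..11 are 0, 1, 2, 7, 8, 9.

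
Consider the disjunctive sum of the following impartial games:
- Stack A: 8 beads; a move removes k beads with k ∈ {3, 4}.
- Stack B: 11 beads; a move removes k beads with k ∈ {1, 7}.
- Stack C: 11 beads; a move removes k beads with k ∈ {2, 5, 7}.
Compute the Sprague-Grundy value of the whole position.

Build the Grundy sequence for stack A with g(k) = mex{g(k−s) : s ∈ {3, 4}, s ≤ k}:
g(0) = mex{} = 0
g(1) = mex{} = 0
g(2) = mex{} = 0
g(3) = mex{0} = 1
g(4) = mex{0} = 1
g(5) = mex{0} = 1
g(6) = mex{0,1} = 2
g(7) = mex{1} = 0
g(8) = mex{1} = 0
So g(8) = 0.
Build the Grundy sequence for stack B with g(k) = mex{g(k−s) : s ∈ {1, 7}, s ≤ k}:
k:     0  1  2  3  4  5  6  7  8  9 10 11
g(k):  0  1  0  1  0  1  0  1  0  1  0  1
So g(11) = 1.
For stack C, compute g(0), g(1), … with moves {2, 5, 7}:
k:     0  1  2  3  4  5  6  7  8  9 10 11
g(k):  0  0  1  1  0  2  1  3  2  2  0  3
So g(11) = 3.
By the Sprague-Grundy theorem, the Grundy value of a sum of independent games is the XOR of the component values.
Combined value = 0 XOR 1 XOR 3 = 2.

2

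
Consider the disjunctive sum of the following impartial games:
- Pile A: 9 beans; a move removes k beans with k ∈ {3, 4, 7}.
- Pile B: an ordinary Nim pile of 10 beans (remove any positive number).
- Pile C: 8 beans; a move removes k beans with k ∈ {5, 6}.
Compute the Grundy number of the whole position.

8

For pile A, compute g(0), g(1), … with moves {3, 4, 7}:
g(0) = mex{} = 0
g(1) = mex{} = 0
g(2) = mex{} = 0
g(3) = mex{0} = 1
g(4) = mex{0} = 1
g(5) = mex{0} = 1
g(6) = mex{0,1} = 2
g(7) = mex{0,1} = 2
g(8) = mex{0,1} = 2
g(9) = mex{0,1,2} = 3
So g(9) = 3.
Pile B is a plain Nim pile of size 10, so its Grundy value is 10.
Build the Grundy sequence for pile C with g(k) = mex{g(k−s) : s ∈ {5, 6}, s ≤ k}:
k:     0  1  2  3  4  5  6  7  8
g(k):  0  0  0  0  0  1  1  1  1
So g(8) = 1.
By the Sprague-Grundy theorem, the Grundy value of a sum of independent games is the XOR of the component values.
Combined value = 3 ⊕ 10 ⊕ 1 = 8.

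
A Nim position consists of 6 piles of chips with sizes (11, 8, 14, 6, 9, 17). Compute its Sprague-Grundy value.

Write each in binary and XOR column by column:
  01011  (11)
  01000  (8)
  01110  (14)
  00110  (6)
  01001  (9)
  10001  (17)
  -----
  10011  (19)

19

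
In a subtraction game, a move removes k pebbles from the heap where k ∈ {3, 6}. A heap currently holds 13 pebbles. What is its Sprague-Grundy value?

Compute g(0), g(1), … for moves {3, 6}:
k:     0  1  2  3  4  5  6  7  8  9 10 11 12 13
g(k):  0  0  0  1  1  1  2  2  2  0  0  0  1  1
So g(13) = 1.

1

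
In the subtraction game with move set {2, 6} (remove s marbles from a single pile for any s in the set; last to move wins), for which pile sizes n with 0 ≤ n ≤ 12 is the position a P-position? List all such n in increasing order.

Grundy values for subtraction set {2, 6}:
k:     0  1  2  3  4  5  6  7  8  9 10 11 12
g(k):  0  0  1  1  0  0  1  1  0  0  1  1  0
The P-positions (g = 0) in 0..12 are 0, 1, 4, 5, 8, 9, 12.

0, 1, 4, 5, 8, 9, 12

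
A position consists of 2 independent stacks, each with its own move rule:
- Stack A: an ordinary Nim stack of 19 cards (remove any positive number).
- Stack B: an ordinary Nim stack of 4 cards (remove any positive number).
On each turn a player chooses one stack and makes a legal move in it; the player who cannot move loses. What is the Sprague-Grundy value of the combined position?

23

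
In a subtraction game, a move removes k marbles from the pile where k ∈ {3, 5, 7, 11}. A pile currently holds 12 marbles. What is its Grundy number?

4

Build the Grundy sequence with g(k) = mex{g(k−s) : s ∈ {3, 5, 7, 11}, s ≤ k}:
g(0) = mex{} = 0
g(1) = mex{} = 0
g(2) = mex{} = 0
g(3) = mex{0} = 1
g(4) = mex{0} = 1
g(5) = mex{0} = 1
g(6) = mex{0,1} = 2
g(7) = mex{0,1} = 2
g(8) = mex{0,1} = 2
g(9) = mex{0,1,2} = 3
g(10) = mex{1,2} = 0
g(11) = mex{0,1,2} = 3
g(12) = mex{0,1,2,3} = 4
So g(12) = 4.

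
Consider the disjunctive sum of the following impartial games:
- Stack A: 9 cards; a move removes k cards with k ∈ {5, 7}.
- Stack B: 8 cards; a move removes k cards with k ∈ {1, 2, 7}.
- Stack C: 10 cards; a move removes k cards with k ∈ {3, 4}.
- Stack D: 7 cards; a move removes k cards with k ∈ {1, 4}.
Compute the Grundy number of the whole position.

Grundy values for stack A (subtraction set {5, 7}):
k:     0  1  2  3  4  5  6  7  8  9
g(k):  0  0  0  0  0  1  1  1  1  1
So g(9) = 1.
Grundy values for stack B (subtraction set {1, 2, 7}):
k:     0  1  2  3  4  5  6  7  8
g(k):  0  1  2  0  1  2  0  1  2
So g(8) = 2.
Build the Grundy sequence for stack C with g(k) = mex{g(k−s) : s ∈ {3, 4}, s ≤ k}:
g(0) = mex{} = 0
g(1) = mex{} = 0
g(2) = mex{} = 0
g(3) = mex{0} = 1
g(4) = mex{0} = 1
g(5) = mex{0} = 1
g(6) = mex{0,1} = 2
g(7) = mex{1} = 0
g(8) = mex{1} = 0
g(9) = mex{1,2} = 0
g(10) = mex{0,2} = 1
So g(10) = 1.
Build the Grundy sequence for stack D with g(k) = mex{g(k−s) : s ∈ {1, 4}, s ≤ k}:
g(0) = mex{} = 0
g(1) = mex{0} = 1
g(2) = mex{1} = 0
g(3) = mex{0} = 1
g(4) = mex{0,1} = 2
g(5) = mex{1,2} = 0
g(6) = mex{0} = 1
g(7) = mex{1} = 0
So g(7) = 0.
The value of a disjunctive sum is the nim-sum of the parts.
Combined value = 1 ⊕ 2 ⊕ 1 ⊕ 0 = 2.

2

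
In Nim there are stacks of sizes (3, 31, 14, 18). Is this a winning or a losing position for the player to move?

Losing position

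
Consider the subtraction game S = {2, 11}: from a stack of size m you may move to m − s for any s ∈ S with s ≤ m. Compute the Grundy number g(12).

2

Grundy values for subtraction set {2, 11}:
k:     0  1  2  3  4  5  6  7  8  9 10 11 12
g(k):  0  0  1  1  0  0  1  1  0  0  1  1  2
So g(12) = 2.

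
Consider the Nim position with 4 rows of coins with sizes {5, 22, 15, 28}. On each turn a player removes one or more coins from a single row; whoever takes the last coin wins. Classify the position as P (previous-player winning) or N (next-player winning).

P-position

Nim-sum: 5 ^ 22 ^ 15 ^ 28 = 0.
The nim-sum is 0, so this is a P-position: the player to move is in a losing position under optimal play.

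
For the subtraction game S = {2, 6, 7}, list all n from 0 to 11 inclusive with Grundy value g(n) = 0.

Compute g(0), g(1), … for moves {2, 6, 7}:
k:     0  1  2  3  4  5  6  7  8  9 10 11
g(k):  0  0  1  1  0  0  1  1  2  0  3  1
The P-positions (g = 0) in 0..11 are 0, 1, 4, 5, 9.

0, 1, 4, 5, 9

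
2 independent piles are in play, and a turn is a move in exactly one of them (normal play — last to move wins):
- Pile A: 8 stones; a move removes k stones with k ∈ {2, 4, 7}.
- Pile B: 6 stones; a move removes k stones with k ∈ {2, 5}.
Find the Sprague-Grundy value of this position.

0

Build the Grundy sequence for pile A with g(k) = mex{g(k−s) : s ∈ {2, 4, 7}, s ≤ k}:
g(0) = mex{} = 0
g(1) = mex{} = 0
g(2) = mex{0} = 1
g(3) = mex{0} = 1
g(4) = mex{0,1} = 2
g(5) = mex{0,1} = 2
g(6) = mex{1,2} = 0
g(7) = mex{0,1,2} = 3
g(8) = mex{0,2} = 1
So g(8) = 1.
Grundy values for pile B (subtraction set {2, 5}):
g(0) = mex{} = 0
g(1) = mex{} = 0
g(2) = mex{0} = 1
g(3) = mex{0} = 1
g(4) = mex{1} = 0
g(5) = mex{0,1} = 2
g(6) = mex{0} = 1
So g(6) = 1.
The value of a disjunctive sum is the nim-sum of the parts.
Combined value = 1 ⊕ 1 = 0.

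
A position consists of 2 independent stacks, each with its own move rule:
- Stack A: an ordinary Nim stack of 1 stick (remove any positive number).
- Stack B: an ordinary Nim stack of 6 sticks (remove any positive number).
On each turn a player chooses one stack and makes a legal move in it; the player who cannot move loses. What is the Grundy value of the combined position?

Stack A is a plain Nim stack of size 1, so its Grundy value is 1.
Stack B is a plain Nim stack of size 6, so its Grundy value is 6.
The value of a disjunctive sum is the nim-sum of the parts.
Combined value = 1 ⊕ 6 = 7.

7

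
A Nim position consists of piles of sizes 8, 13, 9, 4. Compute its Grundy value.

8

Nim-sum: 8 ⊕ 13 ⊕ 9 ⊕ 4 = 8.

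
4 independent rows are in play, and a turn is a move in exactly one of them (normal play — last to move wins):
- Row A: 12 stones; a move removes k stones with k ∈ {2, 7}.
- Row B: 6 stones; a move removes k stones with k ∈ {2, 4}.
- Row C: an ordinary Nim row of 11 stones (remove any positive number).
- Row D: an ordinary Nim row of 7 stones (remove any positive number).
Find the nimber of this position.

Build the Grundy sequence for row A with g(k) = mex{g(k−s) : s ∈ {2, 7}, s ≤ k}:
k:     0  1  2  3  4  5  6  7  8  9 10 11 12
g(k):  0  0  1  1  0  0  1  1  2  0  0  1  1
So g(12) = 1.
Build the Grundy sequence for row B with g(k) = mex{g(k−s) : s ∈ {2, 4}, s ≤ k}:
k:     0  1  2  3  4  5  6
g(k):  0  0  1  1  2  2  0
So g(6) = 0.
Row C is a plain Nim row of size 11, so its Grundy value is 11.
Row D is a plain Nim row of size 7, so its Grundy value is 7.
The value of a disjunctive sum is the nim-sum of the parts.
Combined value = 1 XOR 0 XOR 11 XOR 7 = 13.

13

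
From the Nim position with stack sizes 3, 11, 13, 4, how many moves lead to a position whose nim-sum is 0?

3

Nim-sum: 3 XOR 11 XOR 13 XOR 4 = 1.
The overall nim-sum is X = 1. A stack of size p has a winning move iff p XOR X < p (reduce it to p XOR X).
  3: 3 XOR 1 = 2 < 3 — winning move (to 2).
  11: 11 XOR 1 = 10 < 11 — winning move (to 10).
  13: 13 XOR 1 = 12 < 13 — winning move (to 12).
  4: 4 XOR 1 = 5 ≥ 4 — no move.
That gives 3 winning moves.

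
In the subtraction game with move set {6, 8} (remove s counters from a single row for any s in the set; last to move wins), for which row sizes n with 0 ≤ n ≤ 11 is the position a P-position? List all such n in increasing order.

Compute g(0), g(1), … for moves {6, 8}:
g(0) = mex{} = 0
g(1) = mex{} = 0
g(2) = mex{} = 0
g(3) = mex{} = 0
g(4) = mex{} = 0
g(5) = mex{} = 0
g(6) = mex{0} = 1
g(7) = mex{0} = 1
g(8) = mex{0} = 1
g(9) = mex{0} = 1
g(10) = mex{0} = 1
g(11) = mex{0} = 1
The P-positions (g = 0) in 0..11 are 0, 1, 2, 3, 4, 5.

0, 1, 2, 3, 4, 5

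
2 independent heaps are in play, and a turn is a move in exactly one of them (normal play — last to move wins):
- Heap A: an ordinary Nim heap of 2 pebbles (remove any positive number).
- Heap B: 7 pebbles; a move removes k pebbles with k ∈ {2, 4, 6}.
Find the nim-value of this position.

1

Heap A is a plain Nim heap of size 2, so its Grundy value is 2.
For heap B, compute g(0), g(1), … with moves {2, 4, 6}:
g(0) = mex{} = 0
g(1) = mex{} = 0
g(2) = mex{0} = 1
g(3) = mex{0} = 1
g(4) = mex{0,1} = 2
g(5) = mex{0,1} = 2
g(6) = mex{0,1,2} = 3
g(7) = mex{0,1,2} = 3
So g(7) = 3.
The value of a disjunctive sum is the nim-sum of the parts.
Combined value = 2 ⊕ 3 = 1.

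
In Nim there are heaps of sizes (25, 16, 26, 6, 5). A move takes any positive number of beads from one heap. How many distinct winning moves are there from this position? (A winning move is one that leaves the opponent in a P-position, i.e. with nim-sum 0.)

Nim-sum: 25 ⊕ 16 ⊕ 26 ⊕ 6 ⊕ 5 = 16.
The overall nim-sum is X = 16. A heap of size p has a winning move iff p XOR X < p (reduce it to p XOR X).
  25: 25 XOR 16 = 9 < 25 — winning move (to 9).
  16: 16 XOR 16 = 0 < 16 — winning move (to 0).
  26: 26 XOR 16 = 10 < 26 — winning move (to 10).
  6: 6 XOR 16 = 22 ≥ 6 — no move.
  5: 5 XOR 16 = 21 ≥ 5 — no move.
That gives 3 winning moves.

3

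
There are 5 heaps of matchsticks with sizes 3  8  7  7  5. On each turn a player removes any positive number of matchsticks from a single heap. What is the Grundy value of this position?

14

Nim-sum: 3 ⊕ 8 ⊕ 7 ⊕ 7 ⊕ 5 = 14.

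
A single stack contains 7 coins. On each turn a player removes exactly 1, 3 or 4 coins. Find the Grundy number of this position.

Grundy values for subtraction set {1, 3, 4}:
g(0) = mex{} = 0
g(1) = mex{0} = 1
g(2) = mex{1} = 0
g(3) = mex{0} = 1
g(4) = mex{0,1} = 2
g(5) = mex{0,1,2} = 3
g(6) = mex{0,1,3} = 2
g(7) = mex{1,2} = 0
So g(7) = 0.

0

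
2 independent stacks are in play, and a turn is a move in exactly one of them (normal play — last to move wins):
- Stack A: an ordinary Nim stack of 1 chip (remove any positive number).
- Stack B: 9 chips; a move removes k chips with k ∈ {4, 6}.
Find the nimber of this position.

Stack A is a plain Nim stack of size 1, so its Grundy value is 1.
Grundy values for stack B (subtraction set {4, 6}):
k:     0  1  2  3  4  5  6  7  8  9
g(k):  0  0  0  0  1  1  1  1  2  2
So g(9) = 2.
By the Sprague-Grundy theorem, the Grundy value of a sum of independent games is the XOR of the component values.
Combined value = 1 ⊕ 2 = 3.

3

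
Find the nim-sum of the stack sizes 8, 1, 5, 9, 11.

Bitwise XOR of the heap sizes:
  1000  (8)
  0001  (1)
  0101  (5)
  1001  (9)
  1011  (11)
  ----
  1110  (14)

14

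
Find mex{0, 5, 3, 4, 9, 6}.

0 is in the set but 1 is not, so the mex is 1.

1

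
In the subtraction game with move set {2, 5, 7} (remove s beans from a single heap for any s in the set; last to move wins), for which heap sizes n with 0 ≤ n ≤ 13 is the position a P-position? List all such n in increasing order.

0, 1, 4, 10, 13

Compute g(0), g(1), … for moves {2, 5, 7}:
g(0) = mex{} = 0
g(1) = mex{} = 0
g(2) = mex{0} = 1
g(3) = mex{0} = 1
g(4) = mex{1} = 0
g(5) = mex{0,1} = 2
g(6) = mex{0} = 1
g(7) = mex{0,1,2} = 3
g(8) = mex{0,1} = 2
g(9) = mex{0,1,3} = 2
g(10) = mex{1,2} = 0
g(11) = mex{0,1,2} = 3
g(12) = mex{0,2,3} = 1
g(13) = mex{1,2,3} = 0
The P-positions (g = 0) in 0..13 are 0, 1, 4, 10, 13.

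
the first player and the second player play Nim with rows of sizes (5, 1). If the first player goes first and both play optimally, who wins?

the first player wins

Bitwise XOR of the heap sizes:
  101  (5)
  001  (1)
  ---
  100  (4)
The nim-sum is 4 ≠ 0, so this is an N-position: the player to move can win; the first player has a winning move.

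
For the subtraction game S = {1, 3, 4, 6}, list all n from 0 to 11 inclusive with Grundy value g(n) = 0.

0, 2, 7, 9

Build the Grundy sequence with g(k) = mex{g(k−s) : s ∈ {1, 3, 4, 6}, s ≤ k}:
k:     0  1  2  3  4  5  6  7  8  9 10 11
g(k):  0  1  0  1  2  3  2  0  1  0  1  2
The P-positions (g = 0) in 0..11 are 0, 2, 7, 9.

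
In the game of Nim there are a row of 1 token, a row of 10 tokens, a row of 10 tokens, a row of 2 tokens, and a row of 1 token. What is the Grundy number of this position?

2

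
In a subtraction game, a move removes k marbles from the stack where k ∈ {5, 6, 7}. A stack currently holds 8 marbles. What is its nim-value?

1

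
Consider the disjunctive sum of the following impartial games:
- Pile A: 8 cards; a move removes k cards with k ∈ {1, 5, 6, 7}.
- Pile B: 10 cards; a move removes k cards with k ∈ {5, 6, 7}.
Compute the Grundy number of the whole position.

Grundy values for pile A (subtraction set {1, 5, 6, 7}):
k:     0  1  2  3  4  5  6  7  8
g(k):  0  1  0  1  0  1  2  3  2
So g(8) = 2.
Grundy values for pile B (subtraction set {5, 6, 7}):
k:     0  1  2  3  4  5  6  7  8  9 10
g(k):  0  0  0  0  0  1  1  1  1  1  2
So g(10) = 2.
By the Sprague-Grundy theorem, the Grundy value of a sum of independent games is the XOR of the component values.
Combined value = 2 XOR 2 = 0.

0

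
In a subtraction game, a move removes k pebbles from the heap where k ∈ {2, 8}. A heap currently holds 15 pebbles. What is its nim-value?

0

Build the Grundy sequence with g(k) = mex{g(k−s) : s ∈ {2, 8}, s ≤ k}:
k:     0  1  2  3  4  5  6  7  8  9 10 11 12 13 14 15
g(k):  0  0  1  1  0  0  1  1  2  2  0  0  1  1  0  0
So g(15) = 0.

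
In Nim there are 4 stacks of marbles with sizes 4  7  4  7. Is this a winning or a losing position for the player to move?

Write each in binary and XOR column by column:
  100  (4)
  111  (7)
  100  (4)
  111  (7)
  ---
  000  (0)
The nim-sum is 0, so this is a P-position: the player to move is in a losing position under optimal play.

Losing position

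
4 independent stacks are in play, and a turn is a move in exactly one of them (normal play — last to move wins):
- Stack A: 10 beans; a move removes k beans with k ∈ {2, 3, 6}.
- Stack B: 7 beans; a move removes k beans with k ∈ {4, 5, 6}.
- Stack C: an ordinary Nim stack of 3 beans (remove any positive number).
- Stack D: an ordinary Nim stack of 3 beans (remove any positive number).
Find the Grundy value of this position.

1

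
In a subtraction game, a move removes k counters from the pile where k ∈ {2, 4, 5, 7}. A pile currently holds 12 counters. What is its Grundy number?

Compute g(0), g(1), … for moves {2, 4, 5, 7}:
k:     0  1  2  3  4  5  6  7  8  9 10 11 12
g(k):  0  0  1  1  2  2  3  3  4  0  0  1  1
So g(12) = 1.

1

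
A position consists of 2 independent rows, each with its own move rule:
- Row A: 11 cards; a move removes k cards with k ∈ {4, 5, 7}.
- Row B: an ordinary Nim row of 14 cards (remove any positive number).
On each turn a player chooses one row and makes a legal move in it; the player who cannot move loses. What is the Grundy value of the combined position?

14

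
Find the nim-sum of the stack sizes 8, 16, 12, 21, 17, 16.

Bitwise XOR of the heap sizes:
  01000  (8)
  10000  (16)
  01100  (12)
  10101  (21)
  10001  (17)
  10000  (16)
  -----
  00000  (0)

0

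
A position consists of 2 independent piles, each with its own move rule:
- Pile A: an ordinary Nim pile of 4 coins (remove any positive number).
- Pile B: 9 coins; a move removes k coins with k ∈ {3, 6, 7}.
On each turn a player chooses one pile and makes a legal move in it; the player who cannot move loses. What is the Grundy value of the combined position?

7

Pile A is a plain Nim pile of size 4, so its Grundy value is 4.
Build the Grundy sequence for pile B with g(k) = mex{g(k−s) : s ∈ {3, 6, 7}, s ≤ k}:
k:     0  1  2  3  4  5  6  7  8  9
g(k):  0  0  0  1  1  1  2  2  2  3
So g(9) = 3.
By the Sprague-Grundy theorem, the Grundy value of a sum of independent games is the XOR of the component values.
Combined value = 4 XOR 3 = 7.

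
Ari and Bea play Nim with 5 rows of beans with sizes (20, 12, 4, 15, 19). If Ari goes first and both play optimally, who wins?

Bea wins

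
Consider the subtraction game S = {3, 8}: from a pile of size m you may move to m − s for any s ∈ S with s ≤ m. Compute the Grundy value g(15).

Grundy values for subtraction set {3, 8}:
k:     0  1  2  3  4  5  6  7  8  9 10 11 12 13 14 15
g(k):  0  0  0  1  1  1  0  0  2  1  1  0  0  0  1  1
So g(15) = 1.

1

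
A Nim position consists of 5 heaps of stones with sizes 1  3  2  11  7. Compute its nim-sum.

In binary:
  0001  (1)
  0011  (3)
  0010  (2)
  1011  (11)
  0111  (7)
  ----
  1100  (12)

12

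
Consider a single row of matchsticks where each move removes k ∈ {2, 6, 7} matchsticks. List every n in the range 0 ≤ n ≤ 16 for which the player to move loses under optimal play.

Build the Grundy sequence with g(k) = mex{g(k−s) : s ∈ {2, 6, 7}, s ≤ k}:
k:     0  1  2  3  4  5  6  7  8  9 10 11 12 13 14 15 16
g(k):  0  0  1  1  0  0  1  1  2  0  3  1  2  0  0  1  1
The P-positions (g = 0) in 0..16 are 0, 1, 4, 5, 9, 13, 14.

0, 1, 4, 5, 9, 13, 14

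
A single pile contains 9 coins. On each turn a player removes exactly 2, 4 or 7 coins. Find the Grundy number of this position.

Compute g(0), g(1), … for moves {2, 4, 7}:
k:     0  1  2  3  4  5  6  7  8  9
g(k):  0  0  1  1  2  2  0  3  1  0
So g(9) = 0.

0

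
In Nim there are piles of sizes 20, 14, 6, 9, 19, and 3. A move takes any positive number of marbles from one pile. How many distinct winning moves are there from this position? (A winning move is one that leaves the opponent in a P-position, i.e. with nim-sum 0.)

Write each in binary and XOR column by column:
  10100  (20)
  01110  (14)
  00110  (6)
  01001  (9)
  10011  (19)
  00011  (3)
  -----
  00101  (5)
The overall nim-sum is X = 5. A pile of size p has a winning move iff p XOR X < p (reduce it to p XOR X).
  20: 20 XOR 5 = 17 < 20 — winning move (to 17).
  14: 14 XOR 5 = 11 < 14 — winning move (to 11).
  6: 6 XOR 5 = 3 < 6 — winning move (to 3).
  9: 9 XOR 5 = 12 ≥ 9 — no move.
  19: 19 XOR 5 = 22 ≥ 19 — no move.
  3: 3 XOR 5 = 6 ≥ 3 — no move.
That gives 3 winning moves.

3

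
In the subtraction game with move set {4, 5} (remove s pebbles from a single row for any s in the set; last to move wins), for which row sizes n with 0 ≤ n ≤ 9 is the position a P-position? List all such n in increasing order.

0, 1, 2, 3, 9

Build the Grundy sequence with g(k) = mex{g(k−s) : s ∈ {4, 5}, s ≤ k}:
g(0) = mex{} = 0
g(1) = mex{} = 0
g(2) = mex{} = 0
g(3) = mex{} = 0
g(4) = mex{0} = 1
g(5) = mex{0} = 1
g(6) = mex{0} = 1
g(7) = mex{0} = 1
g(8) = mex{0,1} = 2
g(9) = mex{1} = 0
The P-positions (g = 0) in 0..9 are 0, 1, 2, 3, 9.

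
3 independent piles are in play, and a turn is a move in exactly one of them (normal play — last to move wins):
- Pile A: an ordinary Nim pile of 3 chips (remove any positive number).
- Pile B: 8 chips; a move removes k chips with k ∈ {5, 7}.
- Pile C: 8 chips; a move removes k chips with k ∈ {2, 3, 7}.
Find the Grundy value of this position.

Pile A is a plain Nim pile of size 3, so its Grundy value is 3.
Build the Grundy sequence for pile B with g(k) = mex{g(k−s) : s ∈ {5, 7}, s ≤ k}:
k:     0  1  2  3  4  5  6  7  8
g(k):  0  0  0  0  0  1  1  1  1
So g(8) = 1.
Build the Grundy sequence for pile C with g(k) = mex{g(k−s) : s ∈ {2, 3, 7}, s ≤ k}:
g(0) = mex{} = 0
g(1) = mex{} = 0
g(2) = mex{0} = 1
g(3) = mex{0} = 1
g(4) = mex{0,1} = 2
g(5) = mex{1} = 0
g(6) = mex{1,2} = 0
g(7) = mex{0,2} = 1
g(8) = mex{0} = 1
So g(8) = 1.
By the Sprague-Grundy theorem, the Grundy value of a sum of independent games is the XOR of the component values.
Combined value = 3 XOR 1 XOR 1 = 3.

3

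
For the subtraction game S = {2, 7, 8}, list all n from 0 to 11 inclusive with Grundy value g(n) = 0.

0, 1, 4, 5, 10

Grundy values for subtraction set {2, 7, 8}:
k:     0  1  2  3  4  5  6  7  8  9 10 11
g(k):  0  0  1  1  0  0  1  1  2  2  0  3
The P-positions (g = 0) in 0..11 are 0, 1, 4, 5, 10.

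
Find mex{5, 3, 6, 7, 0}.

1

0 is in the set but 1 is not, so the mex is 1.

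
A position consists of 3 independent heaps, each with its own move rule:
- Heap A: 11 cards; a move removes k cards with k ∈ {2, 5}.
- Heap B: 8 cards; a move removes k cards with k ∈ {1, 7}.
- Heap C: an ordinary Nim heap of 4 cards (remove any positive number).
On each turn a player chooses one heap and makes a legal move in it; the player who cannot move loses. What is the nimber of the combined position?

4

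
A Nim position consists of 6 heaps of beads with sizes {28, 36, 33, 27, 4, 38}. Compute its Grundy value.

Write each in binary and XOR column by column:
  011100  (28)
  100100  (36)
  100001  (33)
  011011  (27)
  000100  (4)
  100110  (38)
  ------
  100000  (32)

32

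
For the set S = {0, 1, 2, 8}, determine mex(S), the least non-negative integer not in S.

The values 0, 1, 2 are all present; 3 is the first non-negative integer missing from the set.

3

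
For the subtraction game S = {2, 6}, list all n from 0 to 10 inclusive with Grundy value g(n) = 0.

0, 1, 4, 5, 8, 9

Compute g(0), g(1), … for moves {2, 6}:
k:     0  1  2  3  4  5  6  7  8  9 10
g(k):  0  0  1  1  0  0  1  1  0  0  1
The P-positions (g = 0) in 0..10 are 0, 1, 4, 5, 8, 9.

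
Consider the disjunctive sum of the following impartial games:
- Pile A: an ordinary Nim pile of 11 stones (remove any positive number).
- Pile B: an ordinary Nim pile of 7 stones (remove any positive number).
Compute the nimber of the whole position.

Pile A is a plain Nim pile of size 11, so its Grundy value is 11.
Pile B is a plain Nim pile of size 7, so its Grundy value is 7.
The value of a disjunctive sum is the nim-sum of the parts.
Combined value = 11 ⊕ 7 = 12.

12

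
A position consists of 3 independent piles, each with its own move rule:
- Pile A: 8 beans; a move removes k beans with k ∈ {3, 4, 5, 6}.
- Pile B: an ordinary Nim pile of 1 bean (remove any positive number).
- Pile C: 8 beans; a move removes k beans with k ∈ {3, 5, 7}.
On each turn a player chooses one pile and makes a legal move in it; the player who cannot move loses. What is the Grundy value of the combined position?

1

Build the Grundy sequence for pile A with g(k) = mex{g(k−s) : s ∈ {3, 4, 5, 6}, s ≤ k}:
g(0) = mex{} = 0
g(1) = mex{} = 0
g(2) = mex{} = 0
g(3) = mex{0} = 1
g(4) = mex{0} = 1
g(5) = mex{0} = 1
g(6) = mex{0,1} = 2
g(7) = mex{0,1} = 2
g(8) = mex{0,1} = 2
So g(8) = 2.
Pile B is a plain Nim pile of size 1, so its Grundy value is 1.
Build the Grundy sequence for pile C with g(k) = mex{g(k−s) : s ∈ {3, 5, 7}, s ≤ k}:
g(0) = mex{} = 0
g(1) = mex{} = 0
g(2) = mex{} = 0
g(3) = mex{0} = 1
g(4) = mex{0} = 1
g(5) = mex{0} = 1
g(6) = mex{0,1} = 2
g(7) = mex{0,1} = 2
g(8) = mex{0,1} = 2
So g(8) = 2.
The value of a disjunctive sum is the nim-sum of the parts.
Combined value = 2 ⊕ 1 ⊕ 2 = 1.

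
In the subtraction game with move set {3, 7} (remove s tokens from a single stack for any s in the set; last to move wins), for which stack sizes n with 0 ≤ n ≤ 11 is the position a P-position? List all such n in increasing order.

0, 1, 2, 6, 10, 11

Grundy values for subtraction set {3, 7}:
k:     0  1  2  3  4  5  6  7  8  9 10 11
g(k):  0  0  0  1  1  1  0  2  2  1  0  0
The P-positions (g = 0) in 0..11 are 0, 1, 2, 6, 10, 11.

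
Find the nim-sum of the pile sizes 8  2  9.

Write each in binary and XOR column by column:
  1000  (8)
  0010  (2)
  1001  (9)
  ----
  0011  (3)

3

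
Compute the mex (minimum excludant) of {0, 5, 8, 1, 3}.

The values 0, 1 are all present; 2 is the first non-negative integer missing from the set.

2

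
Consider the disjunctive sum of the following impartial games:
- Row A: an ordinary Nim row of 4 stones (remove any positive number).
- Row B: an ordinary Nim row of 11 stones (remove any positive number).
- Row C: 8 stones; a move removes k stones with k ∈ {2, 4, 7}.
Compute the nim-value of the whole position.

Row A is a plain Nim row of size 4, so its Grundy value is 4.
Row B is a plain Nim row of size 11, so its Grundy value is 11.
Grundy values for row C (subtraction set {2, 4, 7}):
g(0) = mex{} = 0
g(1) = mex{} = 0
g(2) = mex{0} = 1
g(3) = mex{0} = 1
g(4) = mex{0,1} = 2
g(5) = mex{0,1} = 2
g(6) = mex{1,2} = 0
g(7) = mex{0,1,2} = 3
g(8) = mex{0,2} = 1
So g(8) = 1.
The value of a disjunctive sum is the nim-sum of the parts.
Combined value = 4 ⊕ 11 ⊕ 1 = 14.

14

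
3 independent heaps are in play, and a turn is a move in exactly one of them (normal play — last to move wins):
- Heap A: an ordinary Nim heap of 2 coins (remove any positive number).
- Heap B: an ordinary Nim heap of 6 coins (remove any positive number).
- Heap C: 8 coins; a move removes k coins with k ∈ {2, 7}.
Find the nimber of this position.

6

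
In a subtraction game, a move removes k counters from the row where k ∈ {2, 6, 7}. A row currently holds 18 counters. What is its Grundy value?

0

Grundy values for subtraction set {2, 6, 7}:
k:     0  1  2  3  4  5  6  7  8  9 10 11 12 13 14 15 16 17 18
g(k):  0  0  1  1  0  0  1  1  2  0  3  1  2  0  0  1  1  0  0
So g(18) = 0.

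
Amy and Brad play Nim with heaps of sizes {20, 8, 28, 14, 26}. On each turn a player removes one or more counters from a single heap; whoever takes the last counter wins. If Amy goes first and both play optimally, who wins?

Amy wins

Compute the nim-sum pairwise:
20 ⊕ 8 = 28
28 ⊕ 28 = 0
0 ⊕ 14 = 14
14 ⊕ 26 = 20
The nim-sum is 20 ≠ 0, so this is an N-position: the player to move can win; Amy has a winning move.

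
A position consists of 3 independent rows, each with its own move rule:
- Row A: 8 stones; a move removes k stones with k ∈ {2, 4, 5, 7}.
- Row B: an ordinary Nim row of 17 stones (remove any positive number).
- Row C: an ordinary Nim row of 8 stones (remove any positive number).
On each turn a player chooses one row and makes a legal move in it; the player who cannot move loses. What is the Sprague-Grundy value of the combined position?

29

Build the Grundy sequence for row A with g(k) = mex{g(k−s) : s ∈ {2, 4, 5, 7}, s ≤ k}:
g(0) = mex{} = 0
g(1) = mex{} = 0
g(2) = mex{0} = 1
g(3) = mex{0} = 1
g(4) = mex{0,1} = 2
g(5) = mex{0,1} = 2
g(6) = mex{0,1,2} = 3
g(7) = mex{0,1,2} = 3
g(8) = mex{0,1,2,3} = 4
So g(8) = 4.
Row B is a plain Nim row of size 17, so its Grundy value is 17.
Row C is a plain Nim row of size 8, so its Grundy value is 8.
By the Sprague-Grundy theorem, the Grundy value of a sum of independent games is the XOR of the component values.
Combined value = 4 XOR 17 XOR 8 = 29.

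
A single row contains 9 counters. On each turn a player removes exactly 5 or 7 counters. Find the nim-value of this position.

1

Compute g(0), g(1), … for moves {5, 7}:
k:     0  1  2  3  4  5  6  7  8  9
g(k):  0  0  0  0  0  1  1  1  1  1
So g(9) = 1.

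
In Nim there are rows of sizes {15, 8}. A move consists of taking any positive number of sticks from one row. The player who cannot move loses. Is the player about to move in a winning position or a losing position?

Winning position

Nim-sum: 15 ^ 8 = 7.
The nim-sum is 7 ≠ 0, so this is an N-position: the player to move can win.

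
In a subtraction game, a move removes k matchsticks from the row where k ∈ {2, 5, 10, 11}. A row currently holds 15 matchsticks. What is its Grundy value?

Compute g(0), g(1), … for moves {2, 5, 10, 11}:
k:     0  1  2  3  4  5  6  7  8  9 10 11 12 13 14 15
g(k):  0  0  1  1  0  2  1  0  0  1  1  2  2  3  3  4
So g(15) = 4.

4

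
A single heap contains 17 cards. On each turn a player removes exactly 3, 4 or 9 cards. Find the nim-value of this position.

Grundy values for subtraction set {3, 4, 9}:
k:     0  1  2  3  4  5  6  7  8  9 10 11 12 13 14 15 16 17
g(k):  0  0  0  1  1  1  2  0  0  3  1  1  2  0  0  0  1  1
So g(17) = 1.

1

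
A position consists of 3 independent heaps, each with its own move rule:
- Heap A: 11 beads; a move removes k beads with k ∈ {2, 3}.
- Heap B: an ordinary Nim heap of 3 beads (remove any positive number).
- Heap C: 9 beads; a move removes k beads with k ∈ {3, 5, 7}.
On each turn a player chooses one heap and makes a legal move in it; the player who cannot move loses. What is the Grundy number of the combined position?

0

Build the Grundy sequence for heap A with g(k) = mex{g(k−s) : s ∈ {2, 3}, s ≤ k}:
g(0) = mex{} = 0
g(1) = mex{} = 0
g(2) = mex{0} = 1
g(3) = mex{0} = 1
g(4) = mex{0,1} = 2
g(5) = mex{1} = 0
g(6) = mex{1,2} = 0
g(7) = mex{0,2} = 1
g(8) = mex{0} = 1
g(9) = mex{0,1} = 2
g(10) = mex{1} = 0
g(11) = mex{1,2} = 0
So g(11) = 0.
Heap B is a plain Nim heap of size 3, so its Grundy value is 3.
Build the Grundy sequence for heap C with g(k) = mex{g(k−s) : s ∈ {3, 5, 7}, s ≤ k}:
g(0) = mex{} = 0
g(1) = mex{} = 0
g(2) = mex{} = 0
g(3) = mex{0} = 1
g(4) = mex{0} = 1
g(5) = mex{0} = 1
g(6) = mex{0,1} = 2
g(7) = mex{0,1} = 2
g(8) = mex{0,1} = 2
g(9) = mex{0,1,2} = 3
So g(9) = 3.
The value of a disjunctive sum is the nim-sum of the parts.
Combined value = 0 ⊕ 3 ⊕ 3 = 0.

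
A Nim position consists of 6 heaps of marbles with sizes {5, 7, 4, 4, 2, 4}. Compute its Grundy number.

Nim-sum: 5 ⊕ 7 ⊕ 4 ⊕ 4 ⊕ 2 ⊕ 4 = 4.

4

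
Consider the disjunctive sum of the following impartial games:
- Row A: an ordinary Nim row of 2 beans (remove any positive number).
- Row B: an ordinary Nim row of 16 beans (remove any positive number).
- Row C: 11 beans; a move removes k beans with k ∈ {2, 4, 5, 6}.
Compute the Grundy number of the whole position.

Row A is a plain Nim row of size 2, so its Grundy value is 2.
Row B is a plain Nim row of size 16, so its Grundy value is 16.
Grundy values for row C (subtraction set {2, 4, 5, 6}):
k:     0  1  2  3  4  5  6  7  8  9 10 11
g(k):  0  0  1  1  2  2  3  3  0  0  1  1
So g(11) = 1.
By the Sprague-Grundy theorem, the Grundy value of a sum of independent games is the XOR of the component values.
Combined value = 2 ⊕ 16 ⊕ 1 = 19.

19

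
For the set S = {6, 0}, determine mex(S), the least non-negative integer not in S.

1

0 is in the set but 1 is not, so the mex is 1.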